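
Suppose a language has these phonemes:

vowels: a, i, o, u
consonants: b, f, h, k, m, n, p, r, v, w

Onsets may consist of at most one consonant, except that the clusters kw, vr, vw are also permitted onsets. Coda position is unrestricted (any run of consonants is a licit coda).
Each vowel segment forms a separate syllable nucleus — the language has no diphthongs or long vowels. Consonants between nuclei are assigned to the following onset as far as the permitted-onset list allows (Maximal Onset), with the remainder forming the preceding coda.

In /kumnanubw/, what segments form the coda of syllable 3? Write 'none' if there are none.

bw

Vowels present: u, a, u; each is a nucleus, giving 3 syllables.
/u…a/ gap (V1→V2): cluster /mn/ — the longest permitted-onset suffix is /n/; onset = /n/, preceding coda = /m/.
/a…u/ gap (V2→V3): /n/ → onset of the next syllable (single consonants are always licit onsets).
So the parse is kum.na.nubw.
Syllable 3 is /nubw/: onset /n/, nucleus /u/, coda /bw/.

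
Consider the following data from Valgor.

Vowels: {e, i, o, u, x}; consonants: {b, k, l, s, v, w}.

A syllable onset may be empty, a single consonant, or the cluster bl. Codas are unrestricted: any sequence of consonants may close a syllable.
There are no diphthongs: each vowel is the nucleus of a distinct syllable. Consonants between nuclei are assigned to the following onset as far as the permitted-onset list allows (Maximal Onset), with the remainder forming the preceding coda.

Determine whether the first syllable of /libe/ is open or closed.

Nuclei (vowels): i, e → 2 syllables.
V1 /i/ – V2 /e/: /b/ is a single consonant, so it becomes the next onset.
So the parse is li.be.
Syllable 1 is /li/; it ends in its nucleus with no coda, so it is open.

open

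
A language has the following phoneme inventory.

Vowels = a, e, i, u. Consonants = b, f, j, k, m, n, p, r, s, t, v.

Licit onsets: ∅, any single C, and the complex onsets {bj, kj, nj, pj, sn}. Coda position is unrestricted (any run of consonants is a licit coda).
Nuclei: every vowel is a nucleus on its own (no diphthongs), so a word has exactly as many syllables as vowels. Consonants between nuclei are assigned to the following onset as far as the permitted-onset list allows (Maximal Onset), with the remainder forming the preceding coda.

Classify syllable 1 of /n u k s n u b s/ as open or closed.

Vowels present: u, u; each is a nucleus, giving 2 syllables.
Between /u/ (V1) and /u/ (V2): /ksn/; trying suffixes from longest down, /sn/ is the first permitted one, so coda /k/ | onset /sn/.
Syllabification: nuk.snubs.
Syllable 1 is /nuk/ with coda /k/, so it is closed.

closed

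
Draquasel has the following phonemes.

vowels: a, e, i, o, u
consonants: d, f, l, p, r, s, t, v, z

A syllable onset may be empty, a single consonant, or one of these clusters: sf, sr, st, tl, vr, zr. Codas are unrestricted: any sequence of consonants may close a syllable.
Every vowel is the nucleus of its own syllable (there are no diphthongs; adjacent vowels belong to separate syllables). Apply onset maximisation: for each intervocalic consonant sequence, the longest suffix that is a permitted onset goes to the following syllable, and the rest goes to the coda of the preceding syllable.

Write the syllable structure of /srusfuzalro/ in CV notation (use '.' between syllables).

Nuclei (vowels): u, u, a, o → 4 syllables.
Between /u/ (V1) and /u/ (V2): /sf/ — entire cluster is a permitted onset → onset /sf/, coda ∅.
Between /u/ (V2) and /a/ (V3): /z/ is a single consonant, so it becomes the next onset.
Between /a/ (V3) and /o/ (V4): /lr/ splits as /l/ + /r/ (/r/ is the longest suffix that is a licit onset).
So the parse is sru.sfu.zal.ro.
Mapping each syllable to C/V: /sru/ → CCV, /sfu/ → CCV, /zal/ → CVC, /ro/ → CV.

CCV.CCV.CVC.CV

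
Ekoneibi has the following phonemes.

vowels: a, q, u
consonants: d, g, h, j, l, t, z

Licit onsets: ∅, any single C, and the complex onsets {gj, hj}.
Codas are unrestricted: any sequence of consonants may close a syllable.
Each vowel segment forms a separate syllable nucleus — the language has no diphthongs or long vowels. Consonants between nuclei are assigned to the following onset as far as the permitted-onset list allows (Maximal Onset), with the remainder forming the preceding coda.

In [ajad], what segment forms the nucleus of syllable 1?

a

Vowels present: a, a; each is a nucleus, giving 2 syllables.
The first nucleus (vowel 1 from the left) is /a/.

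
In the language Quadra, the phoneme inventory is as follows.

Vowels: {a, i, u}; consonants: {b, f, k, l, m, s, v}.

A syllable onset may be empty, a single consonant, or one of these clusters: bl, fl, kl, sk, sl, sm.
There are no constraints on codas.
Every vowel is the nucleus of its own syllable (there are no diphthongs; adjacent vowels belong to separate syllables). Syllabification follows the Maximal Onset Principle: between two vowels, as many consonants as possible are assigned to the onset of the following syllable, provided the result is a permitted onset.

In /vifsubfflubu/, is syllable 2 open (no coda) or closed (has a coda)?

closed

The vowels are i, u, u, u — 4 nuclei, so 4 syllables.
/i…u/ gap (V1→V2): /fs/; trying suffixes from longest down, /s/ is the first permitted one, so coda /f/ | onset /s/.
/u…u/ gap (V2→V3): /bffl/ splits as /bf/ + /fl/ (/fl/ is the longest suffix that is a licit onset).
/u…u/ gap (V3→V4): /b/ → onset of the next syllable (single consonants are always licit onsets).
Putting it together: vif.subf.flu.bu.
Syllable 2 is /subf/ with coda /bf/, so it is closed.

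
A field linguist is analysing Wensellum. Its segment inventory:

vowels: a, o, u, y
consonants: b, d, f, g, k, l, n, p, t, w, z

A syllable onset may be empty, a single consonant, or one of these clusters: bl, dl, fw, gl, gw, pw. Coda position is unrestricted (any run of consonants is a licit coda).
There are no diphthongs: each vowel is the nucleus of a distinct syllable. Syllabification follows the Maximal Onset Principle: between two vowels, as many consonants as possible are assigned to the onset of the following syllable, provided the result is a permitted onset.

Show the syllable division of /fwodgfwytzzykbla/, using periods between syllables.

The vowels are o, y, y, a — 4 nuclei, so 4 syllables.
σ1/σ2 boundary: /dgfw/; trying suffixes from longest down, /fw/ is the first permitted one, so coda /dg/ | onset /fw/.
σ2/σ3 boundary: /tzz/ — longest licit onset from the right is /z/, leaving /tz/ as coda.
σ3/σ4 boundary: cluster /kbl/ — the longest permitted-onset suffix is /bl/; onset = /bl/, preceding coda = /k/.

fwodg.fwytz.zyk.bla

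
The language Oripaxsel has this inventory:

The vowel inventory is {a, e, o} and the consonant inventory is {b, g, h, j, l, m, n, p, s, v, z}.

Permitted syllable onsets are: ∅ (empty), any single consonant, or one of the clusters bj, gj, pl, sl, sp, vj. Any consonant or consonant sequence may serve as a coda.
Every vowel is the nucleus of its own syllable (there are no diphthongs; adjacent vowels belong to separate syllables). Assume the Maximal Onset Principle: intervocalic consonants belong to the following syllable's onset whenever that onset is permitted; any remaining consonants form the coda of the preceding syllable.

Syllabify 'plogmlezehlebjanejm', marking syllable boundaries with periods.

plogm.le.zeh.le.bja.nejm

Vowels present: o, e, e, e, a, e; each is a nucleus, giving 6 syllables.
Between /o/ (V1) and /e/ (V2): /gml/; trying suffixes from longest down, /l/ is the first permitted one, so coda /gm/ | onset /l/.
Between /e/ (V2) and /e/ (V3): /z/ is a single consonant, so it becomes the next onset.
Between /e/ (V3) and /e/ (V4): /hl/; trying suffixes from longest down, /l/ is the first permitted one, so coda /h/ | onset /l/.
Between /e/ (V4) and /a/ (V5): cluster /bj/ — /bj/ is itself a permitted onset, so the whole cluster goes right; preceding coda = ∅.
Between /a/ (V5) and /e/ (V6): /n/ is a single consonant, so it becomes the next onset.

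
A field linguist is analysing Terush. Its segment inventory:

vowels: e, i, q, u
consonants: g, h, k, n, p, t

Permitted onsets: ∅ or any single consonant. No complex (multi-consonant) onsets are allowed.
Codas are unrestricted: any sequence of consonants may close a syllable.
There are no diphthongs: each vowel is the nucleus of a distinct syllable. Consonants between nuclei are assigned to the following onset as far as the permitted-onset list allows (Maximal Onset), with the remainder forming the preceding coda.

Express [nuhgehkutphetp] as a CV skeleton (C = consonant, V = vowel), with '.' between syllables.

Nuclei (vowels): u, e, u, e → 4 syllables.
/u…e/ gap (V1→V2): /hg/; trying suffixes from longest down, /g/ is the first permitted one, so coda /h/ | onset /g/.
/e…u/ gap (V2→V3): /hk/ splits as /h/ + /k/ (/k/ is the longest suffix that is a licit onset).
/u…e/ gap (V3→V4): cluster /tph/ — the longest permitted-onset suffix is /h/; onset = /h/, preceding coda = /tp/.
Result: nuh.geh.kutp.hetp.
Mapping each syllable to C/V: /nuh/ → CVC, /geh/ → CVC, /kutp/ → CVCC, /hetp/ → CVCC.

CVC.CVC.CVCC.CVCC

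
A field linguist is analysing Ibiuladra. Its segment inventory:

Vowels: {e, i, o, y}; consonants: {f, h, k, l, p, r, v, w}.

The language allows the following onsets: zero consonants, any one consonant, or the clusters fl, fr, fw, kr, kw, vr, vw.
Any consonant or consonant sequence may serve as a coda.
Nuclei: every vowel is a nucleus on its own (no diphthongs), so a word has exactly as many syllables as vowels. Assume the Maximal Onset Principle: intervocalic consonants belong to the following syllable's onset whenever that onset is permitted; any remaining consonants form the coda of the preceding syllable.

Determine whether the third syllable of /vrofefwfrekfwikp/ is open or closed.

Vowels present: o, e, e, i; each is a nucleus, giving 4 syllables.
Between /o/ (V1) and /e/ (V2): /f/ → onset of the next syllable (single consonants are always licit onsets).
Between /e/ (V2) and /e/ (V3): cluster /fwfr/ — the longest permitted-onset suffix is /fr/; onset = /fr/, preceding coda = /fw/.
Between /e/ (V3) and /i/ (V4): cluster /kfw/ — the longest permitted-onset suffix is /fw/; onset = /fw/, preceding coda = /k/.
Syllabification: vro.fefw.frek.fwikp.
Syllable 3 is /frek/ with coda /k/, so it is closed.

closed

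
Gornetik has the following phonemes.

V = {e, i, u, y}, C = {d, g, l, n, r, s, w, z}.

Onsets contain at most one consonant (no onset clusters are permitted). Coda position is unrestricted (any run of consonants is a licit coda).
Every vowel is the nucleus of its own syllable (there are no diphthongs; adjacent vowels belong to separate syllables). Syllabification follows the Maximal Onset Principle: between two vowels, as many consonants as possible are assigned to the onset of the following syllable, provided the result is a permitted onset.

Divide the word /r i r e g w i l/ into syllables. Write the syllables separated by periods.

ri.reg.wil

Nuclei (vowels): i, e, i → 3 syllables.
V1 /i/ – V2 /e/: just /r/ — single C goes to the following onset.
V2 /e/ – V3 /i/: /gw/ — longest licit onset from the right is /w/, leaving /g/ as coda.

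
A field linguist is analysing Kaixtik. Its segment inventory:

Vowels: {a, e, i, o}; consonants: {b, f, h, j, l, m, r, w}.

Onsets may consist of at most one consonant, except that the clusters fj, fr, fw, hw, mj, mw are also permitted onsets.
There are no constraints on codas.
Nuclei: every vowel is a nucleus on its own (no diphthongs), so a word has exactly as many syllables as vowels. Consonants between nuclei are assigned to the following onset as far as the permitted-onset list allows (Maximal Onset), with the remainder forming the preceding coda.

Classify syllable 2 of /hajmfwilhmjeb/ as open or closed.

Vowels present: a, i, e; each is a nucleus, giving 3 syllables.
V1 /a/ – V2 /i/: /jmfw/ splits as /jm/ + /fw/ (/fw/ is the longest suffix that is a licit onset).
V2 /i/ – V3 /e/: /lhmj/; trying suffixes from longest down, /mj/ is the first permitted one, so coda /lh/ | onset /mj/.
Putting it together: hajm.fwilh.mjeb.
Syllable 2 is /fwilh/ with coda /lh/, so it is closed.

closed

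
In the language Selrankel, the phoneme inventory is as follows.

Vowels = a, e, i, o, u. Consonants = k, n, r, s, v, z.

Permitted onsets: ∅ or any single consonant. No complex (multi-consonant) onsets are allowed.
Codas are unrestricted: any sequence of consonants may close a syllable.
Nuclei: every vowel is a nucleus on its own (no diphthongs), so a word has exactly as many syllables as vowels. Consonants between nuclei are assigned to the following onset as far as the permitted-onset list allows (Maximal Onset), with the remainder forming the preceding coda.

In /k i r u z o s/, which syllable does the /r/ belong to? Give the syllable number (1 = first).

2

Nuclei (vowels): i, u, o → 3 syllables.
/i…u/ gap (V1→V2): just /r/ — single C goes to the following onset.
/u…o/ gap (V2→V3): /z/ → onset of the next syllable (single consonants are always licit onsets).
Syllabification: ki.ru.zos.
The /r/ is in the onset of syllable 2 (/ru/).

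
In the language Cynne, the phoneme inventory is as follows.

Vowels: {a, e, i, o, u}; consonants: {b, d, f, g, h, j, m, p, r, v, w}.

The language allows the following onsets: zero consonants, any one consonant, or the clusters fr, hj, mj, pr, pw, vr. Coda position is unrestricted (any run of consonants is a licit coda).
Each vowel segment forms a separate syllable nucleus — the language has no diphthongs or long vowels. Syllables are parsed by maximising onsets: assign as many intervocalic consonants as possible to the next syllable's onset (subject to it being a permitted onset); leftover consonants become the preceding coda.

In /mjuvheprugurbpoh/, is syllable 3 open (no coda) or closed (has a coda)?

Nuclei (vowels): u, e, u, u, o → 5 syllables.
V1 /u/ – V2 /e/: /vh/ splits as /v/ + /h/ (/h/ is the longest suffix that is a licit onset).
V2 /e/ – V3 /u/: /pr/ — entire cluster is a permitted onset → onset /pr/, coda ∅.
V3 /u/ – V4 /u/: /g/ → onset of the next syllable (single consonants are always licit onsets).
V4 /u/ – V5 /o/: /rbp/ splits as /rb/ + /p/ (/p/ is the longest suffix that is a licit onset).
Result: mjuv.he.pru.gurb.poh.
Syllable 3 is /pru/; it ends in its nucleus with no coda, so it is open.

open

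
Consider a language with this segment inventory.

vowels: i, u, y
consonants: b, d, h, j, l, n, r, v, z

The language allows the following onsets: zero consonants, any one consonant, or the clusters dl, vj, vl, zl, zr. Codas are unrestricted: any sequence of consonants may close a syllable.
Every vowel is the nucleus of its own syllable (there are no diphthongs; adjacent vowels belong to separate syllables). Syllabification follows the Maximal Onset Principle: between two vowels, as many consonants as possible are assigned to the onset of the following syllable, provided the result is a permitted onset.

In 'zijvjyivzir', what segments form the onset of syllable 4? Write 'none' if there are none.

Vowels present: i, y, i, i; each is a nucleus, giving 4 syllables.
σ1/σ2 boundary: /jvj/ splits as /j/ + /vj/ (/vj/ is the longest suffix that is a licit onset).
σ2/σ3 boundary: no consonants, so the boundary falls immediately after /y/.
σ3/σ4 boundary: /vz/ — longest licit onset from the right is /z/, leaving /v/ as coda.
Putting it together: zij.vjy.iv.zir.
Syllable 4 is /zir/: onset /z/, nucleus /i/, coda /r/.

z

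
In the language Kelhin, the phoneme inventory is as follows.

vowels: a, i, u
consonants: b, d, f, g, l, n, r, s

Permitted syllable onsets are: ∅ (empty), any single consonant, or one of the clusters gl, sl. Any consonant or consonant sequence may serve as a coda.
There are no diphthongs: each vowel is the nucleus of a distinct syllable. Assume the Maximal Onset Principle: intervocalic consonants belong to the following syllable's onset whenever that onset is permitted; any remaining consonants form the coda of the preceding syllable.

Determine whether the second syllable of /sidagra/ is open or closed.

closed

Vowels present: i, a, a; each is a nucleus, giving 3 syllables.
V1 /i/ – V2 /a/: /d/ → onset of the next syllable (single consonants are always licit onsets).
V2 /a/ – V3 /a/: /gr/ — longest licit onset from the right is /r/, leaving /g/ as coda.
Putting it together: si.dag.ra.
Syllable 2 is /dag/ with coda /g/, so it is closed.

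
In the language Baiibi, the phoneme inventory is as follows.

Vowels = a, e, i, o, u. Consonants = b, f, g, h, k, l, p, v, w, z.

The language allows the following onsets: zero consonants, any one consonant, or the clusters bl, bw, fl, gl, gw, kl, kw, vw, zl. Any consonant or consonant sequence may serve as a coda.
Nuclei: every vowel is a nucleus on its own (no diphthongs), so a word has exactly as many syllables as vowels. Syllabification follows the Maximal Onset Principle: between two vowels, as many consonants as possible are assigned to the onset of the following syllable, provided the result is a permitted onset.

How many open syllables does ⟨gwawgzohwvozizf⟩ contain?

1

Nuclei (vowels): a, o, o, i → 4 syllables.
σ1/σ2 boundary: /wgz/ — longest licit onset from the right is /z/, leaving /wg/ as coda.
σ2/σ3 boundary: /hwv/ — longest licit onset from the right is /v/, leaving /hw/ as coda.
σ3/σ4 boundary: just /z/ — single C goes to the following onset.
Result: gwawg.zohw.vo.zizf.
Classifying each syllable: /gwawg/ (closed), /zohw/ (closed), /vo/ (open), /zizf/ (closed).
Open syllables: 1.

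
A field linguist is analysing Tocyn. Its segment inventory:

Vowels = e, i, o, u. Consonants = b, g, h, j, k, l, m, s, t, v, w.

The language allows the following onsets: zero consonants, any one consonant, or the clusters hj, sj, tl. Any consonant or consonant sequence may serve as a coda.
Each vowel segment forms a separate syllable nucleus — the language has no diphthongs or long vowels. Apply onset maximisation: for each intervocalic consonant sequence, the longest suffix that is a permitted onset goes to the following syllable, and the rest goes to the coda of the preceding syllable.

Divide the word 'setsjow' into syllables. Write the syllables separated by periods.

set.sjow

Vowels present: e, o; each is a nucleus, giving 2 syllables.
/e…o/ gap (V1→V2): /tsj/ splits as /t/ + /sj/ (/sj/ is the longest suffix that is a licit onset).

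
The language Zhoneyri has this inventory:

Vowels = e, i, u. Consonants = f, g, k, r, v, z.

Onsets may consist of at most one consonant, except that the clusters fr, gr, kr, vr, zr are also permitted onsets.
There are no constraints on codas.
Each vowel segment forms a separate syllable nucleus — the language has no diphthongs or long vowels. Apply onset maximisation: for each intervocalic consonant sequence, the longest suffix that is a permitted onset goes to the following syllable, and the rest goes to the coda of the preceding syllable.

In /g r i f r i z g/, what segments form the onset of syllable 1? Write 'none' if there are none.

The vowels are i, i — 2 nuclei, so 2 syllables.
V1 /i/ – V2 /i/: cluster /fr/ — /fr/ is itself a permitted onset, so the whole cluster goes right; preceding coda = ∅.
So the parse is gri.frizg.
Syllable 1 is /gri/: onset /gr/, nucleus /i/, coda ∅.

gr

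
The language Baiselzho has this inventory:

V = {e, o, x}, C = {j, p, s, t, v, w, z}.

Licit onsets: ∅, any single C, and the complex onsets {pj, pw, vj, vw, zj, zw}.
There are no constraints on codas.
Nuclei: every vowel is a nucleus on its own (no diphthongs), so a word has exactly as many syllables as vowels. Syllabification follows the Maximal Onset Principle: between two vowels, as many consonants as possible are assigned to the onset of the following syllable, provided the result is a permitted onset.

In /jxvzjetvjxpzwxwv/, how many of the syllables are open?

The vowels are x, e, x, x — 4 nuclei, so 4 syllables.
/x…e/ gap (V1→V2): /vzj/ splits as /v/ + /zj/ (/zj/ is the longest suffix that is a licit onset).
/e…x/ gap (V2→V3): /tvj/ splits as /t/ + /vj/ (/vj/ is the longest suffix that is a licit onset).
/x…x/ gap (V3→V4): /pzw/ splits as /p/ + /zw/ (/zw/ is the longest suffix that is a licit onset).
Result: jxv.zjet.vjxp.zwxwv.
Classifying each syllable: /jxv/ (closed), /zjet/ (closed), /vjxp/ (closed), /zwxwv/ (closed).
Open syllables: 0.

0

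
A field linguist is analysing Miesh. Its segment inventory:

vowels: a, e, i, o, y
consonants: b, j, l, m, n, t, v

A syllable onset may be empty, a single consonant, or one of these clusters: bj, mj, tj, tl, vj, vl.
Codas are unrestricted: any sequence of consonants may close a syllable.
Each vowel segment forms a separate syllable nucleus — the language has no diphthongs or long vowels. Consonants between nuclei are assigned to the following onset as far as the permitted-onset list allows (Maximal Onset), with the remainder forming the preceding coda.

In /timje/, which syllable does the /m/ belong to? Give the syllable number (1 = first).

2

Nuclei (vowels): i, e → 2 syllables.
σ1/σ2 boundary: cluster /mj/ — /mj/ is itself a permitted onset, so the whole cluster goes right; preceding coda = ∅.
Syllabification: ti.mje.
The /m/ is in the onset of syllable 2 (/mje/).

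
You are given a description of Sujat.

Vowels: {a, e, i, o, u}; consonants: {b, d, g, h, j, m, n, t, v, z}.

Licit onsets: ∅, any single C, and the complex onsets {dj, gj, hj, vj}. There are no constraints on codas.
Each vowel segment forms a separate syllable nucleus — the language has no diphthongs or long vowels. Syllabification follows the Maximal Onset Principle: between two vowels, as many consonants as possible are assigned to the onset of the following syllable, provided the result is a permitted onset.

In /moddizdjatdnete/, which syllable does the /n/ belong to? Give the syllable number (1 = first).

Nuclei (vowels): o, i, a, e, e → 5 syllables.
Between /o/ (V1) and /i/ (V2): /dd/ — longest licit onset from the right is /d/, leaving /d/ as coda.
Between /i/ (V2) and /a/ (V3): cluster /zdj/ — the longest permitted-onset suffix is /dj/; onset = /dj/, preceding coda = /z/.
Between /a/ (V3) and /e/ (V4): /tdn/ — longest licit onset from the right is /n/, leaving /td/ as coda.
Between /e/ (V4) and /e/ (V5): /t/ → onset of the next syllable (single consonants are always licit onsets).
Putting it together: mod.diz.djatd.ne.te.
The /n/ is in the onset of syllable 4 (/ne/).

4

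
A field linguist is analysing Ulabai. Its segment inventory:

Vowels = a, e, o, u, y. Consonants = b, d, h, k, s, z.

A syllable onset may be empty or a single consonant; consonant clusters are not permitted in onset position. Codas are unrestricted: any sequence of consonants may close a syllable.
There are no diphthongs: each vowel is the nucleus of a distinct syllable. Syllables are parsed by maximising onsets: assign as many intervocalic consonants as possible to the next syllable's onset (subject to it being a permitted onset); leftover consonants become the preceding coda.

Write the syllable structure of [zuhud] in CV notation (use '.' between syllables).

The vowels are u, u — 2 nuclei, so 2 syllables.
Between /u/ (V1) and /u/ (V2): /h/ → onset of the next syllable (single consonants are always licit onsets).
Putting it together: zu.hud.
Mapping each syllable to C/V: /zu/ → CV, /hud/ → CVC.

CV.CVC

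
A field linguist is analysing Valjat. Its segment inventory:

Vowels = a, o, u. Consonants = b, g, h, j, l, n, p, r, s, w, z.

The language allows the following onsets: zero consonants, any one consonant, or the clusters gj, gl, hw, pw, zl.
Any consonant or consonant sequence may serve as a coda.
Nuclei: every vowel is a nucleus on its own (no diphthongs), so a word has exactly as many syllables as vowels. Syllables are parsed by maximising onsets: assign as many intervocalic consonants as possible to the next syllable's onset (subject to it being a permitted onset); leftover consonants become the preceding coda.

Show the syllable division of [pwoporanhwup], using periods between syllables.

pwo.po.ran.hwup

The vowels are o, o, a, u — 4 nuclei, so 4 syllables.
V1 /o/ – V2 /o/: /p/ → onset of the next syllable (single consonants are always licit onsets).
V2 /o/ – V3 /a/: /r/ → onset of the next syllable (single consonants are always licit onsets).
V3 /a/ – V4 /u/: /nhw/; trying suffixes from longest down, /hw/ is the first permitted one, so coda /n/ | onset /hw/.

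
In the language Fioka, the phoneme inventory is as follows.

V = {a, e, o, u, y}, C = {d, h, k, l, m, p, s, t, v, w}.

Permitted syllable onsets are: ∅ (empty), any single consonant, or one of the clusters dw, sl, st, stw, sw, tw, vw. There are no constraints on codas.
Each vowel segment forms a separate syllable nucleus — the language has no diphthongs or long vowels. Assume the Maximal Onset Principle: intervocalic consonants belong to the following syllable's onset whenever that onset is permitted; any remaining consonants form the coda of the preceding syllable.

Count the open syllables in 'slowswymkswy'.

1

Nuclei (vowels): o, y, y → 3 syllables.
V1 /o/ – V2 /y/: /wsw/; trying suffixes from longest down, /sw/ is the first permitted one, so coda /w/ | onset /sw/.
V2 /y/ – V3 /y/: /mksw/ splits as /mk/ + /sw/ (/sw/ is the longest suffix that is a licit onset).
Result: slow.swymk.swy.
Classifying each syllable: /slow/ (closed), /swymk/ (closed), /swy/ (open).
Open syllables: 1.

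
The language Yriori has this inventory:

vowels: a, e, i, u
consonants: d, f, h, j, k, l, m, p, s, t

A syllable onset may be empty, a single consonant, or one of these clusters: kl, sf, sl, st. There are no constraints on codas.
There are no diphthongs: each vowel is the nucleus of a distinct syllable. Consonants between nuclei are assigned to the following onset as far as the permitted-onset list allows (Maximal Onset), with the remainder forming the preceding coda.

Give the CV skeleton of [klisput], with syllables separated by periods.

CCVC.CVC

Nuclei (vowels): i, u → 2 syllables.
Between /i/ (V1) and /u/ (V2): cluster /sp/ — the longest permitted-onset suffix is /p/; onset = /p/, preceding coda = /s/.
Putting it together: klis.put.
Mapping each syllable to C/V: /klis/ → CCVC, /put/ → CVC.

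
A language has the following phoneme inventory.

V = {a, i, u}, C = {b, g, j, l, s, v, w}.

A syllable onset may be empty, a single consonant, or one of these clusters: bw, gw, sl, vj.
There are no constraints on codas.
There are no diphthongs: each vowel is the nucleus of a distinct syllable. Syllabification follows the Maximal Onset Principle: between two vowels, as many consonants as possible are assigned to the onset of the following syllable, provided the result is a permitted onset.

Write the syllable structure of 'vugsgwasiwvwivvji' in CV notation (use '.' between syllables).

CVCC.CCV.CVCC.CVC.CCV

The vowels are u, a, i, i, i — 5 nuclei, so 5 syllables.
σ1/σ2 boundary: /gsgw/ splits as /gs/ + /gw/ (/gw/ is the longest suffix that is a licit onset).
σ2/σ3 boundary: /s/ is a single consonant, so it becomes the next onset.
σ3/σ4 boundary: /wvw/; trying suffixes from longest down, /w/ is the first permitted one, so coda /wv/ | onset /w/.
σ4/σ5 boundary: cluster /vvj/ — the longest permitted-onset suffix is /vj/; onset = /vj/, preceding coda = /v/.
So the parse is vugs.gwa.siwv.wiv.vji.
Mapping each syllable to C/V: /vugs/ → CVCC, /gwa/ → CCV, /siwv/ → CVCC, /wiv/ → CVC, /vji/ → CCV.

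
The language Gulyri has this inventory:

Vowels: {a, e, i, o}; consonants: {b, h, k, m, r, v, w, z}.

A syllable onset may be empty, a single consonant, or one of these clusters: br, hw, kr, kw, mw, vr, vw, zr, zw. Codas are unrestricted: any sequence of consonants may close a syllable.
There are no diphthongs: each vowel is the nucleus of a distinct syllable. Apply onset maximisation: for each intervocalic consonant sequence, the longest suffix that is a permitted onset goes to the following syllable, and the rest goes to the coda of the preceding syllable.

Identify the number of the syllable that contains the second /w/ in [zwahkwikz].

Nuclei (vowels): a, i → 2 syllables.
V1 /a/ – V2 /i/: cluster /hkw/ — the longest permitted-onset suffix is /kw/; onset = /kw/, preceding coda = /h/.
Result: zwah.kwikz.
The second /w/ is in the onset of syllable 2 (/kwikz/).

2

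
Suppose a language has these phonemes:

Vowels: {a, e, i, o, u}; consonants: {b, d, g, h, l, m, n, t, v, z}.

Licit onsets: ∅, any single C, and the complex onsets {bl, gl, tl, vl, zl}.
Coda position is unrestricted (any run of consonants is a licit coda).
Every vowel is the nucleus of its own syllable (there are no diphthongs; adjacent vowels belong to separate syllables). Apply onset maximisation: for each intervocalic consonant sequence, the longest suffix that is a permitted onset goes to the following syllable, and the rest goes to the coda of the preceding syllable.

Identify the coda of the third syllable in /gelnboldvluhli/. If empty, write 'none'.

h

Nuclei (vowels): e, o, u, i → 4 syllables.
Between /e/ (V1) and /o/ (V2): /lnb/ — longest licit onset from the right is /b/, leaving /ln/ as coda.
Between /o/ (V2) and /u/ (V3): /ldvl/ splits as /ld/ + /vl/ (/vl/ is the longest suffix that is a licit onset).
Between /u/ (V3) and /i/ (V4): /hl/ splits as /h/ + /l/ (/l/ is the longest suffix that is a licit onset).
Putting it together: geln.bold.vluh.li.
Syllable 3 is /vluh/: onset /vl/, nucleus /u/, coda /h/.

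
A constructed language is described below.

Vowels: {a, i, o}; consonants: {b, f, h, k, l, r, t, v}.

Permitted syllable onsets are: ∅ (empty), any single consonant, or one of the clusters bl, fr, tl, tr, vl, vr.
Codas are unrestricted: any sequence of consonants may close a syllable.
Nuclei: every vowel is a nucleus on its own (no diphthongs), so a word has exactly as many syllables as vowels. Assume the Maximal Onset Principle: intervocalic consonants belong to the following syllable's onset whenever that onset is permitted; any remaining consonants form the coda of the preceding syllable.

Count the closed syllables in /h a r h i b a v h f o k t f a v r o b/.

4

The vowels are a, i, a, o, a, o — 6 nuclei, so 6 syllables.
V1 /a/ – V2 /i/: /rh/ splits as /r/ + /h/ (/h/ is the longest suffix that is a licit onset).
V2 /i/ – V3 /a/: just /b/ — single C goes to the following onset.
V3 /a/ – V4 /o/: /vhf/; trying suffixes from longest down, /f/ is the first permitted one, so coda /vh/ | onset /f/.
V4 /o/ – V5 /a/: /ktf/; trying suffixes from longest down, /f/ is the first permitted one, so coda /kt/ | onset /f/.
V5 /a/ – V6 /o/: cluster /vr/ — /vr/ is itself a permitted onset, so the whole cluster goes right; preceding coda = ∅.
Syllabification: har.hi.bavh.fokt.fa.vrob.
Classifying each syllable: /har/ (closed), /hi/ (open), /bavh/ (closed), /fokt/ (closed), /fa/ (open), /vrob/ (closed).
Closed syllables: 4.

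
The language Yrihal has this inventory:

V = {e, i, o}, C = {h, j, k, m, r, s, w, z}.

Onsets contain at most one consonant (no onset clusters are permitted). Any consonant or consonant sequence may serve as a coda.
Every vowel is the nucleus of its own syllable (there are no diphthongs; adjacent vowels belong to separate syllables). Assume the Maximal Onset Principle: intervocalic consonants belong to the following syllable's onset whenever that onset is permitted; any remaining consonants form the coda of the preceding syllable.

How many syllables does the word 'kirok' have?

The vowels are i, o — 2 nuclei, so 2 syllables.

2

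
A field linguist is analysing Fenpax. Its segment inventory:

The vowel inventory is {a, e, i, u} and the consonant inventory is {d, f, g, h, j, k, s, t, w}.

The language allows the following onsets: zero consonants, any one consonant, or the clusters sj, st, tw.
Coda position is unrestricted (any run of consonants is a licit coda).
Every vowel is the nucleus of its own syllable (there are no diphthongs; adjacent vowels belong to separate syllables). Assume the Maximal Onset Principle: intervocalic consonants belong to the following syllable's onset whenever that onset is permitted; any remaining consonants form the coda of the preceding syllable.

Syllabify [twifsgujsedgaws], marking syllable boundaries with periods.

Vowels present: i, u, e, a; each is a nucleus, giving 4 syllables.
/i…u/ gap (V1→V2): /fsg/; trying suffixes from longest down, /g/ is the first permitted one, so coda /fs/ | onset /g/.
/u…e/ gap (V2→V3): /js/ splits as /j/ + /s/ (/s/ is the longest suffix that is a licit onset).
/e…a/ gap (V3→V4): cluster /dg/ — the longest permitted-onset suffix is /g/; onset = /g/, preceding coda = /d/.

twifs.guj.sed.gaws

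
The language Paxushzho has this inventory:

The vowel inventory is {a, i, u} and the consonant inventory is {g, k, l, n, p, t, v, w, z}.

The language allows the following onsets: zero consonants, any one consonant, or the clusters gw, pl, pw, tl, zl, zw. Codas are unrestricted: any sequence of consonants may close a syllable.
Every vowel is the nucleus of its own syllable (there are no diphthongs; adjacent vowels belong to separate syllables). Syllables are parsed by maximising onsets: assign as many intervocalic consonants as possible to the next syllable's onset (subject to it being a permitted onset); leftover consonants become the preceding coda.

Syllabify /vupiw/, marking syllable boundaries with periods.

vu.piw

Vowels present: u, i; each is a nucleus, giving 2 syllables.
V1 /u/ – V2 /i/: /p/ is a single consonant, so it becomes the next onset.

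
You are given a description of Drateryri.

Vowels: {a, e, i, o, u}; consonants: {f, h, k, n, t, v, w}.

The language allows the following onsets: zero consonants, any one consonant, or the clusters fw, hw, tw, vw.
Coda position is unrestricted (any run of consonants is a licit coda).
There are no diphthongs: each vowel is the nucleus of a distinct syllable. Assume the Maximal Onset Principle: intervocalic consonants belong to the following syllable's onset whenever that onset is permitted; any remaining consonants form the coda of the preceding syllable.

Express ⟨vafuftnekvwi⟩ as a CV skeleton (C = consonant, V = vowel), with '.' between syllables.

CV.CVCC.CVC.CCV

The vowels are a, u, e, i — 4 nuclei, so 4 syllables.
V1 /a/ – V2 /u/: /f/ → onset of the next syllable (single consonants are always licit onsets).
V2 /u/ – V3 /e/: /ftn/; trying suffixes from longest down, /n/ is the first permitted one, so coda /ft/ | onset /n/.
V3 /e/ – V4 /i/: cluster /kvw/ — the longest permitted-onset suffix is /vw/; onset = /vw/, preceding coda = /k/.
Syllabification: va.fuft.nek.vwi.
Mapping each syllable to C/V: /va/ → CV, /fuft/ → CVCC, /nek/ → CVC, /vwi/ → CCV.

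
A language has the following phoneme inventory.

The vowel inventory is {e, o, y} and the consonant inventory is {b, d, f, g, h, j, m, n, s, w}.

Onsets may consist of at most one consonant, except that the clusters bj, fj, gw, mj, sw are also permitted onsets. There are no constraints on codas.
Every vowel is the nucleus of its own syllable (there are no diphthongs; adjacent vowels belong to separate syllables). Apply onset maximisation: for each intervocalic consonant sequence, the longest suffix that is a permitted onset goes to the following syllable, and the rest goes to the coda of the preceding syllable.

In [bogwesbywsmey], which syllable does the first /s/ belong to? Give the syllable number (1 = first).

2

Vowels present: o, e, y, e, y; each is a nucleus, giving 5 syllables.
σ1/σ2 boundary: /gw/ — entire cluster is a permitted onset → onset /gw/, coda ∅.
σ2/σ3 boundary: /sb/ splits as /s/ + /b/ (/b/ is the longest suffix that is a licit onset).
σ3/σ4 boundary: /wsm/; trying suffixes from longest down, /m/ is the first permitted one, so coda /ws/ | onset /m/.
σ4/σ5 boundary: no consonants, so the boundary falls immediately after /e/.
So the parse is bo.gwes.byws.me.y.
The first /s/ is in the coda of syllable 2 (/gwes/).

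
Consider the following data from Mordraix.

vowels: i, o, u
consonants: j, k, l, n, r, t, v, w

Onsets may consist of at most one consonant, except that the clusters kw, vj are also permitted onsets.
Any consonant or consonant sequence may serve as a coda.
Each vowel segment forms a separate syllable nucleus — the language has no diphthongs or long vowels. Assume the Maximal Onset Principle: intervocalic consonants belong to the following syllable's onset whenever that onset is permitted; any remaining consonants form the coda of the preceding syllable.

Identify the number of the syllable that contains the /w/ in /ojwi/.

2

Nuclei (vowels): o, i → 2 syllables.
/o…i/ gap (V1→V2): /jw/; trying suffixes from longest down, /w/ is the first permitted one, so coda /j/ | onset /w/.
Syllabification: oj.wi.
The /w/ is in the onset of syllable 2 (/wi/).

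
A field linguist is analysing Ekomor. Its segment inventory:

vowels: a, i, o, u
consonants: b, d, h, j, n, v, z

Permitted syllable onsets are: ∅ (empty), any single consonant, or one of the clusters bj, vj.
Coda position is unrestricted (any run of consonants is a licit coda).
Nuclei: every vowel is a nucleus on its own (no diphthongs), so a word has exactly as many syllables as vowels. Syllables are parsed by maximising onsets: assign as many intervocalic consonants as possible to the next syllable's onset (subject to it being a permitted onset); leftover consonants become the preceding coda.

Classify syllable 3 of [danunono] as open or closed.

Vowels present: a, u, o, o; each is a nucleus, giving 4 syllables.
/a…u/ gap (V1→V2): /n/ → onset of the next syllable (single consonants are always licit onsets).
/u…o/ gap (V2→V3): just /n/ — single C goes to the following onset.
/o…o/ gap (V3→V4): /n/ is a single consonant, so it becomes the next onset.
So the parse is da.nu.no.no.
Syllable 3 is /no/; it ends in its nucleus with no coda, so it is open.

open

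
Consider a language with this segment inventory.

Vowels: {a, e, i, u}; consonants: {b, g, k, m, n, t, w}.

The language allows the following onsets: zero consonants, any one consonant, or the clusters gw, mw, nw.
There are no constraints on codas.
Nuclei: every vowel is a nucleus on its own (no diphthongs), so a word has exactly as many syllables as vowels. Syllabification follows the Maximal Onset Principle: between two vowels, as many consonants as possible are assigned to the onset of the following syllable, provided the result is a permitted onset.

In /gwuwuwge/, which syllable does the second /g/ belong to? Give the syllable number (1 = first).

Vowels present: u, u, e; each is a nucleus, giving 3 syllables.
Between /u/ (V1) and /u/ (V2): /w/ is a single consonant, so it becomes the next onset.
Between /u/ (V2) and /e/ (V3): /wg/ splits as /w/ + /g/ (/g/ is the longest suffix that is a licit onset).
Syllabification: gwu.wuw.ge.
The second /g/ is in the onset of syllable 3 (/ge/).

3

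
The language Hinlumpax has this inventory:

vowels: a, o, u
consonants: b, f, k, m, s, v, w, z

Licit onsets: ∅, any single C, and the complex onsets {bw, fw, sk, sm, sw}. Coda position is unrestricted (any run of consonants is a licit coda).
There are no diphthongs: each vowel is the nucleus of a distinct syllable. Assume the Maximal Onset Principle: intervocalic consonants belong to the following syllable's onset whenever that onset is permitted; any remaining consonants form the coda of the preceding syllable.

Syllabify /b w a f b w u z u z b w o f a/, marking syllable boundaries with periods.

bwaf.bwu.zuz.bwo.fa

The vowels are a, u, u, o, a — 5 nuclei, so 5 syllables.
Between /a/ (V1) and /u/ (V2): /fbw/; trying suffixes from longest down, /bw/ is the first permitted one, so coda /f/ | onset /bw/.
Between /u/ (V2) and /u/ (V3): /z/ → onset of the next syllable (single consonants are always licit onsets).
Between /u/ (V3) and /o/ (V4): /zbw/ — longest licit onset from the right is /bw/, leaving /z/ as coda.
Between /o/ (V4) and /a/ (V5): /f/ is a single consonant, so it becomes the next onset.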